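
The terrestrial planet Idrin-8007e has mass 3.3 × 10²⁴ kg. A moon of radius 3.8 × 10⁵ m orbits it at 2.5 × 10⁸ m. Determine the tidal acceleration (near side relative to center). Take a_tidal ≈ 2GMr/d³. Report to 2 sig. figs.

The tidal stretch is the gradient of GM/d² times the body's extent r, hence the 1/d³ dependence.
Δg = 2GMr/d³
   = 2 × (6.674 × 10⁻¹¹) × (3.3 × 10²⁴) × (3.8 × 10⁵) / (2.5 × 10⁸)³
   = 1.1 × 10⁻⁵ m/s²

1.1 × 10⁻⁵ m/s²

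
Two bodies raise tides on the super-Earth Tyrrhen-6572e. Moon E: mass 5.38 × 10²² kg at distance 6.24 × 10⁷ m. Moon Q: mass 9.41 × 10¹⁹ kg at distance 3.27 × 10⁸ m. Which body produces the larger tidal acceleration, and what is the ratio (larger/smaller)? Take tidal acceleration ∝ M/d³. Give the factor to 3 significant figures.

Compare M/d³ for the two perturbers:
Moon E: (5.38 × 10²²) / (6.24 × 10⁷)³ = 2.214 × 10⁻¹
Moon Q: (9.41 × 10¹⁹) / (3.27 × 10⁸)³ = 2.691 × 10⁻⁶
Ratio (larger/smaller) = 82300

Moon E, by a factor of ≈ 82300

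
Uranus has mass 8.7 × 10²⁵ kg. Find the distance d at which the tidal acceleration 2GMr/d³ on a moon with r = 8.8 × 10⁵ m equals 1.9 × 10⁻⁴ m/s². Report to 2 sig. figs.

2GMr/d³ = a_tidal  ⇒  d = (2GMr / a_tidal)^(1/3)
d = (2 × 6.674×10⁻¹¹ × (8.7 × 10²⁵) × (8.8 × 10⁵) / (1.9 × 10⁻⁴))^(1/3)
  = 3.8 × 10⁸ m

3.8 × 10⁸ m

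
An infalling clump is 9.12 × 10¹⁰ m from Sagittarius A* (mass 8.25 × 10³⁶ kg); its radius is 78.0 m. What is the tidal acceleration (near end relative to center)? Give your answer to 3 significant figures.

Δg = 2GMr/d³
   = 2 × (6.674 × 10⁻¹¹) × (8.25 × 10³⁶) × (78.0) / (9.12 × 10¹⁰)³
   = 1.13 × 10⁻⁴ m/s²

1.13 × 10⁻⁴ m/s²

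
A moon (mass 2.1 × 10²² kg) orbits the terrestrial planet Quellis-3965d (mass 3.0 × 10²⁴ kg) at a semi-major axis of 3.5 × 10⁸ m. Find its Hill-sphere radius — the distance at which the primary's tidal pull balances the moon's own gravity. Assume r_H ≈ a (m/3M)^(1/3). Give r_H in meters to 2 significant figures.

r_H ≈ a (m/3M)^(1/3)
    = (3.5 × 10⁸) × (2.1 × 10²² / (3 × 3.0 × 10²⁴))^(1/3)
    = 4.6 × 10⁷ m

4.6 × 10⁷ m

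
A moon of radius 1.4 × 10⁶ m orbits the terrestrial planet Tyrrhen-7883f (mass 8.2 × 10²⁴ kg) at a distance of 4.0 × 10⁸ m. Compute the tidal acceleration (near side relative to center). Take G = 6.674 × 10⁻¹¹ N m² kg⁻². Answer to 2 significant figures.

2.4 × 10⁻⁵ m/s²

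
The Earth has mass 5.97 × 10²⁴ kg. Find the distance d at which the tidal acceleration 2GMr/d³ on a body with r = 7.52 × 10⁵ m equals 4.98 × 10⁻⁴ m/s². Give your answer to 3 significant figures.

1.06 × 10⁸ m

2GMr/d³ = a_tidal  ⇒  d = (2GMr / a_tidal)^(1/3)
d = (2 × 6.674×10⁻¹¹ × (5.97 × 10²⁴) × (7.52 × 10⁵) / (4.98 × 10⁻⁴))^(1/3)
  = 1.06 × 10⁸ m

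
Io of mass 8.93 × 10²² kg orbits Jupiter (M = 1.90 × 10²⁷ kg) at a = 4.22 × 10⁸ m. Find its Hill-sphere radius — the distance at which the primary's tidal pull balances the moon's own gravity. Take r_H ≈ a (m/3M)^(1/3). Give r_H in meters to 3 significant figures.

r_H ≈ a (m/3M)^(1/3)
    = (4.22 × 10⁸) × (8.93 × 10²² / (3 × 1.90 × 10²⁷))^(1/3)
    = 1.06 × 10⁷ m

1.06 × 10⁷ m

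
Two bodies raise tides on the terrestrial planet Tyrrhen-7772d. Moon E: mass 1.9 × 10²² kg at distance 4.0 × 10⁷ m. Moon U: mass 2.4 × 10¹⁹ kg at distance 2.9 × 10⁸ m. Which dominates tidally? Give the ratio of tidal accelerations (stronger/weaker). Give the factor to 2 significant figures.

Moon E, by a factor of ≈ 3.0 × 10⁵

Tidal acceleration ∝ M/d³, so compare M/d³ for each.
Moon E: (1.9 × 10²²) / (4.0 × 10⁷)³ = 2.969 × 10⁻¹
Moon U: (2.4 × 10¹⁹) / (2.9 × 10⁸)³ = 9.841 × 10⁻⁷
Ratio (larger/smaller) = 3.0 × 10⁵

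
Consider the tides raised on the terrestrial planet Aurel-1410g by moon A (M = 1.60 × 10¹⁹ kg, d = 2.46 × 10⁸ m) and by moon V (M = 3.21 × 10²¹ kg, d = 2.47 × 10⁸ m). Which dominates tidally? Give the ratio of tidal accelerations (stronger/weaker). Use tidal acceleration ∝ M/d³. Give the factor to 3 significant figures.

Tidal stretch scales as M/d³; compute that for each body.
Moon A: (1.60 × 10¹⁹) / (2.46 × 10⁸)³ = 1.075 × 10⁻⁶
Moon V: (3.21 × 10²¹) / (2.47 × 10⁸)³ = 2.130 × 10⁻⁴
Ratio (larger/smaller) = 198

Moon V, by a factor of ≈ 198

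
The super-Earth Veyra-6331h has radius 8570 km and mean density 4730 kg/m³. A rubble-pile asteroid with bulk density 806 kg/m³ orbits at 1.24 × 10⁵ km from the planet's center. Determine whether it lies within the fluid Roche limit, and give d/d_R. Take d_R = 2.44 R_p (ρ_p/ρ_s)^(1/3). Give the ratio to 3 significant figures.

d_R = 2.44 × (8570 km) × (4730/806)^(1/3) = 37720 km
d/d_R = (1.24 × 10⁵) / (37720) = 3.29
Since d/d_R > 1, the body is outside the Roche limit.

outside; d/d_R ≈ 3.29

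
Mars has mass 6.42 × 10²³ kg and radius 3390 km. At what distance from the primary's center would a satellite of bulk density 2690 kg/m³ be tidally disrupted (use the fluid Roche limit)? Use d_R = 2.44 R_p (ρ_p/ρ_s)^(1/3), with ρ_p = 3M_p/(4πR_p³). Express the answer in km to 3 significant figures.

9390 km

ρ_p = 3M_p/(4πR_p³) = 3 × (6.42 × 10²³) / (4π × (3.39 × 10⁶ m)³) = 3930 kg/m³
d_R = 2.44 × 3390 km × (3930/2690)^(1/3)
    = 9390 km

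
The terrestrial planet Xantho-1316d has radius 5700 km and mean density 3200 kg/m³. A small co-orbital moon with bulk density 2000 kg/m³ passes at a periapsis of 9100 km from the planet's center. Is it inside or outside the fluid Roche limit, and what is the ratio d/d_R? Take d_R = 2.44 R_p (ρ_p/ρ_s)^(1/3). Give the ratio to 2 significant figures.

inside; d/d_R ≈ 0.56

d_R = 2.44 × (5700 km) × (3200/2000)^(1/3) = 16270 km
d/d_R = (9100) / (16270) = 0.56
Since d/d_R < 1, the body is inside the Roche limit.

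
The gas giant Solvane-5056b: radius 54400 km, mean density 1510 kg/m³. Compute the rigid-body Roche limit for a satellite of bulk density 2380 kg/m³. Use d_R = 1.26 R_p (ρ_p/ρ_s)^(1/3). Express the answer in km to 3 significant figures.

58900 km

d_R = 1.26 × 54400 km × (1510/2380)^(1/3)
    = 58900 km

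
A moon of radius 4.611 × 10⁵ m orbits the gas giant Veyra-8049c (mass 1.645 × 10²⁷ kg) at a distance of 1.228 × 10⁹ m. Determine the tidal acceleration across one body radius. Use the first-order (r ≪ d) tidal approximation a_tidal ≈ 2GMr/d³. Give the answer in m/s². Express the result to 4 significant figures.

5.467 × 10⁻⁵ m/s²

a_tidal = 2GMr/d³
        = 2 × (6.674 × 10⁻¹¹) × (1.645 × 10²⁷) × (4.611 × 10⁵) / (1.228 × 10⁹)³
        = 5.467 × 10⁻⁵ m/s²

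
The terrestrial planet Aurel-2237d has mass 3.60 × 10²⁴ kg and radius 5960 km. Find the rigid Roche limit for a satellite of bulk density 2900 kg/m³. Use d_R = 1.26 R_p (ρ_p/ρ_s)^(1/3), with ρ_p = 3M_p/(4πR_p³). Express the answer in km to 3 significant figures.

ρ_p = 3M_p/(4πR_p³) = 3 × (3.60 × 10²⁴) / (4π × (5.96 × 10⁶ m)³) = 4060 kg/m³
d_R = 1.26 × 5960 km × (4060/2900)^(1/3)
    = 8400 km

8400 km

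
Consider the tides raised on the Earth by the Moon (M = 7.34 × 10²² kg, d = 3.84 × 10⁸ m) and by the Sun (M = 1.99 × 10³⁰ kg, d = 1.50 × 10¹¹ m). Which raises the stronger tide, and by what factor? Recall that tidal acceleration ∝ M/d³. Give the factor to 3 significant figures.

The Moon, by a factor of ≈ 2.20

Compare M/d³ for the two perturbers:
The Moon: (7.34 × 10²²) / (3.84 × 10⁸)³ = 1.296 × 10⁻³
The Sun: (1.99 × 10³⁰) / (1.50 × 10¹¹)³ = 5.896 × 10⁻⁴
Ratio (larger/smaller) = 2.20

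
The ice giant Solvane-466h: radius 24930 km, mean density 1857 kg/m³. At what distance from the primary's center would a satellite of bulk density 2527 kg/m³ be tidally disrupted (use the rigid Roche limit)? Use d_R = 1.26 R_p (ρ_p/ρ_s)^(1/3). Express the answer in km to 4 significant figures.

28350 km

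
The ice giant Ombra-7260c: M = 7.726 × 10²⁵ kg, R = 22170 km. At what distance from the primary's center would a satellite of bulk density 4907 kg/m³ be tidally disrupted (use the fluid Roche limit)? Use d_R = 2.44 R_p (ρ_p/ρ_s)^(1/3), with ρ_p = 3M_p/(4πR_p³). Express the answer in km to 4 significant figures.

37940 km

ρ_p = 3M_p/(4πR_p³) = 3 × (7.726 × 10²⁵) / (4π × (2.217 × 10⁷ m)³) = 1693 kg/m³
d_R = 2.44 × 22170 km × (1693/4907)^(1/3)
    = 37940 km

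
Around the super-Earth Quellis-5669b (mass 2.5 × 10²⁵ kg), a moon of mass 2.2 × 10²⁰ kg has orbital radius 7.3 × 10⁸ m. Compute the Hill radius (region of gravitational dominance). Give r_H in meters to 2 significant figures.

1.0 × 10⁷ m

r_H ≈ a (m/3M)^(1/3)
    = (7.3 × 10⁸) × (2.2 × 10²⁰ / (3 × 2.5 × 10²⁵))^(1/3)
    = 1.0 × 10⁷ m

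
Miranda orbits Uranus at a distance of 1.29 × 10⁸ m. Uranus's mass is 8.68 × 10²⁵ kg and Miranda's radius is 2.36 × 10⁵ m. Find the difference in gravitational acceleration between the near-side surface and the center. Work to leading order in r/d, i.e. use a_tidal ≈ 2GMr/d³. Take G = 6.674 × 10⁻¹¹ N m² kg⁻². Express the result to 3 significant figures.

1.27 × 10⁻³ m/s²

Δg = 2GMr/d³
   = 2 × (6.674 × 10⁻¹¹) × (8.68 × 10²⁵) × (2.36 × 10⁵) / (1.29 × 10⁸)³
   = 1.27 × 10⁻³ m/s²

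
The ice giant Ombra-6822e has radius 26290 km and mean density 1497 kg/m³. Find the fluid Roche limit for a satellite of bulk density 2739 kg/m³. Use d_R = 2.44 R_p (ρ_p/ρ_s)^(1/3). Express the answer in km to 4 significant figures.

52450 km

d_R = 2.44 × 26290 km × (1497/2739)^(1/3)
    = 52450 km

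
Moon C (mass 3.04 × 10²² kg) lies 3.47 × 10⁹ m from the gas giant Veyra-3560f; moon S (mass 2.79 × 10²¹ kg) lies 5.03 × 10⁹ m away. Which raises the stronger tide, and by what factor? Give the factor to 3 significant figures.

Moon C, by a factor of ≈ 33.2

Compare M/d³ for the two perturbers:
Moon C: (3.04 × 10²²) / (3.47 × 10⁹)³ = 7.276 × 10⁻⁷
Moon S: (2.79 × 10²¹) / (5.03 × 10⁹)³ = 2.192 × 10⁻⁸
Ratio (larger/smaller) = 33.2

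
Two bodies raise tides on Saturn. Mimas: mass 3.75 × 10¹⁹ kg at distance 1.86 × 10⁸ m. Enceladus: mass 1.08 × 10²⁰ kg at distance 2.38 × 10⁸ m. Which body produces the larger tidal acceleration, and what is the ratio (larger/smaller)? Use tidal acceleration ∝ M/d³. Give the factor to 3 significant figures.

Compare M/d³ for the two perturbers:
Mimas: (3.75 × 10¹⁹) / (1.86 × 10⁸)³ = 5.828 × 10⁻⁶
Enceladus: (1.08 × 10²⁰) / (2.38 × 10⁸)³ = 8.011 × 10⁻⁶
Ratio (larger/smaller) = 1.37

Enceladus, by a factor of ≈ 1.37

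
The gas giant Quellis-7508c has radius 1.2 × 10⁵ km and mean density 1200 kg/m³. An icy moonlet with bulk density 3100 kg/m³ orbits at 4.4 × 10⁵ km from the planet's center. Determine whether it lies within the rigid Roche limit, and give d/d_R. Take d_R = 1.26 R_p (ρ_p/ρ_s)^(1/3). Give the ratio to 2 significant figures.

d_R = 1.26 × (1.2 × 10⁵ km) × (1200/3100)^(1/3) = 1.102 × 10⁵ km
d/d_R = (4.4 × 10⁵) / (1.102 × 10⁵) = 4.0
Since d/d_R > 1, the body is outside the Roche limit.

outside; d/d_R ≈ 4.0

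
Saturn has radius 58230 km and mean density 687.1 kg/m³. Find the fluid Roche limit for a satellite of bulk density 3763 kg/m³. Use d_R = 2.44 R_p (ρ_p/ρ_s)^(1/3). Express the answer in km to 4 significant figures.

d_R = 2.44 × 58230 km × (687.1/3763)^(1/3)
    = 80610 km

80610 km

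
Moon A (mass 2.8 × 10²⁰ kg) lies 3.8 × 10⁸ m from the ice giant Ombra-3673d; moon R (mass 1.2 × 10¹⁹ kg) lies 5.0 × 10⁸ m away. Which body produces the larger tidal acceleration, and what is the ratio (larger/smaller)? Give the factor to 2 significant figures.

Moon A, by a factor of ≈ 53

Compare M/d³ for the two perturbers:
Moon A: (2.8 × 10²⁰) / (3.8 × 10⁸)³ = 5.103 × 10⁻⁶
Moon R: (1.2 × 10¹⁹) / (5.0 × 10⁸)³ = 9.600 × 10⁻⁸
Ratio (larger/smaller) = 53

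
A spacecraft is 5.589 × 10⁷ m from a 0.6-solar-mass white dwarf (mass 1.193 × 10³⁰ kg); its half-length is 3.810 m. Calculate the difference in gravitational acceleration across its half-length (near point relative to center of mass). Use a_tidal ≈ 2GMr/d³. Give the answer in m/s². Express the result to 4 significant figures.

3.475 × 10⁻³ m/s²

Δg = 2GMr/d³
   = 2 × (6.674 × 10⁻¹¹) × (1.193 × 10³⁰) × (3.810) / (5.589 × 10⁷)³
   = 3.475 × 10⁻³ m/s²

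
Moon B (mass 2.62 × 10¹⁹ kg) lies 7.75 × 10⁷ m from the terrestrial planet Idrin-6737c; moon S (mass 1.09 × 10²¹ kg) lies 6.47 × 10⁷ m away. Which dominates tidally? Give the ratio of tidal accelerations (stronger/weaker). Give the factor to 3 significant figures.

Moon S, by a factor of ≈ 71.5

Compare M/d³ for the two perturbers:
Moon B: (2.62 × 10¹⁹) / (7.75 × 10⁷)³ = 5.629 × 10⁻⁵
Moon S: (1.09 × 10²¹) / (6.47 × 10⁷)³ = 4.025 × 10⁻³
Ratio (larger/smaller) = 71.5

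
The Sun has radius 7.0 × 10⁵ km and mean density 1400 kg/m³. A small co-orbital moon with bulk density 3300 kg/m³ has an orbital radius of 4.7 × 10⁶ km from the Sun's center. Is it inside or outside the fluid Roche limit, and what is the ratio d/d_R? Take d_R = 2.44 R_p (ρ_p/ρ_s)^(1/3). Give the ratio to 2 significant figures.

d_R = 2.44 × (7.0 × 10⁵ km) × (1400/3300)^(1/3) = 1.283 × 10⁶ km
d/d_R = (4.7 × 10⁶) / (1.283 × 10⁶) = 3.7
Since d/d_R > 1, the body is outside the Roche limit.

outside; d/d_R ≈ 3.7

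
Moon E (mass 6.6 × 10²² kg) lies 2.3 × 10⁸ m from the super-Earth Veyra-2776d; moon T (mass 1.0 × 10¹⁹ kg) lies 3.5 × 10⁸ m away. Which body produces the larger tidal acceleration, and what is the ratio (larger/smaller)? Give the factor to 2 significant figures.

Tidal acceleration ∝ M/d³, so compare M/d³ for each.
Moon E: (6.6 × 10²²) / (2.3 × 10⁸)³ = 5.425 × 10⁻³
Moon T: (1.0 × 10¹⁹) / (3.5 × 10⁸)³ = 2.332 × 10⁻⁷
Ratio (larger/smaller) = 23000

Moon E, by a factor of ≈ 23000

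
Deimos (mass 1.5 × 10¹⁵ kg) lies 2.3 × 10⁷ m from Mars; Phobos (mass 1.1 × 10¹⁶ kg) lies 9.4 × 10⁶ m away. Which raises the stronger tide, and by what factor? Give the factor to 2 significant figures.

Phobos, by a factor of ≈ 110

Compare M/d³ for the two perturbers:
Deimos: (1.5 × 10¹⁵) / (2.3 × 10⁷)³ = 1.233 × 10⁻⁷
Phobos: (1.1 × 10¹⁶) / (9.4 × 10⁶)³ = 1.324 × 10⁻⁵
Ratio (larger/smaller) = 110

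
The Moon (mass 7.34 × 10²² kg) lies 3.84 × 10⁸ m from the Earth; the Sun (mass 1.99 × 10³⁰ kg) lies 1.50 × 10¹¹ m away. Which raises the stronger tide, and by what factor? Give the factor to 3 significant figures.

The Moon, by a factor of ≈ 2.20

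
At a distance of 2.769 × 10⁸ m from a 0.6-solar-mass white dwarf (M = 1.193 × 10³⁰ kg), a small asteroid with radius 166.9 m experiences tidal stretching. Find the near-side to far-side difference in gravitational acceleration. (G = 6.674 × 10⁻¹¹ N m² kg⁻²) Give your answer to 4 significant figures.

2.504 × 10⁻³ m/s²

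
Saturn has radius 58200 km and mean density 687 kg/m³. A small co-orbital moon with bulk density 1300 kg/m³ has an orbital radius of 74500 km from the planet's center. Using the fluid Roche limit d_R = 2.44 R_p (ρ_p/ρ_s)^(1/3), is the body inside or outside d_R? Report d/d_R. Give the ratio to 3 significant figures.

inside; d/d_R ≈ 0.649

d_R = 2.44 × (58200 km) × (687/1300)^(1/3) = 1.148 × 10⁵ km
d/d_R = (74500) / (1.148 × 10⁵) = 0.649
Since d/d_R < 1, the body is inside the Roche limit.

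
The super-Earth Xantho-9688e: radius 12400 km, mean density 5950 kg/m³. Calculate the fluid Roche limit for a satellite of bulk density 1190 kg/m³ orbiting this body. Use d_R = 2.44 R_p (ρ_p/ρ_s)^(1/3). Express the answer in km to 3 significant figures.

51700 km

d_R = 2.44 × 12400 km × (5950/1190)^(1/3)
    = 51700 km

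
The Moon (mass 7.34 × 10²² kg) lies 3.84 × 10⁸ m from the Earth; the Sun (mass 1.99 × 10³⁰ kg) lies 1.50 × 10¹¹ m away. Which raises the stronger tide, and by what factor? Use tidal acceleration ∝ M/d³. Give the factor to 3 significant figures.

The tide-raising term goes as M/d³ (the gradient of a 1/d² field).
The Moon: (7.34 × 10²²) / (3.84 × 10⁸)³ = 1.296 × 10⁻³
The Sun: (1.99 × 10³⁰) / (1.50 × 10¹¹)³ = 5.896 × 10⁻⁴
Ratio (larger/smaller) = 2.20

The Moon, by a factor of ≈ 2.20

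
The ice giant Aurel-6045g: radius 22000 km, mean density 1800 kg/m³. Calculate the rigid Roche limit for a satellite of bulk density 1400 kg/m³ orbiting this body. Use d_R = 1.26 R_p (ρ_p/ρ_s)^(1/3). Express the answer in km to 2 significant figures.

30000 km

d_R = 1.26 × 22000 km × (1800/1400)^(1/3)
    = 30000 km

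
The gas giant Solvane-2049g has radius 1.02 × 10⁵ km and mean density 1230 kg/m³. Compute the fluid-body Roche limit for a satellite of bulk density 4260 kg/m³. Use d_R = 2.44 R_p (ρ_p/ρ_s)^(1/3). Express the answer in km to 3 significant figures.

d_R = 2.44 × 1.02 × 10⁵ km × (1230/4260)^(1/3)
    = 1.64 × 10⁵ km

1.64 × 10⁵ km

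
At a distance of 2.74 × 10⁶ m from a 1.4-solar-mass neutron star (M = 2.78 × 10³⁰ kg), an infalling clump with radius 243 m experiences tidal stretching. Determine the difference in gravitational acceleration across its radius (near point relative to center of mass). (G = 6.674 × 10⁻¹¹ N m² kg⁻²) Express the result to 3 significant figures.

a_tidal = 2GMr/d³
        = 2 × (6.674 × 10⁻¹¹) × (2.78 × 10³⁰) × (243) / (2.74 × 10⁶)³
        = 4.38 × 10³ m/s²

4.38 × 10³ m/s²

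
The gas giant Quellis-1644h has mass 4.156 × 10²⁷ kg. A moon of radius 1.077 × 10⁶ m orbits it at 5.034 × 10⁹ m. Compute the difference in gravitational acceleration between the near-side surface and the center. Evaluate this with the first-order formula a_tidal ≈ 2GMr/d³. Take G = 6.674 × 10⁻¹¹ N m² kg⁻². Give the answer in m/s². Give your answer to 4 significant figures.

Δg = 2GMr/d³
   = 2 × (6.674 × 10⁻¹¹) × (4.156 × 10²⁷) × (1.077 × 10⁶) / (5.034 × 10⁹)³
   = 4.683 × 10⁻⁶ m/s²

4.683 × 10⁻⁶ m/s²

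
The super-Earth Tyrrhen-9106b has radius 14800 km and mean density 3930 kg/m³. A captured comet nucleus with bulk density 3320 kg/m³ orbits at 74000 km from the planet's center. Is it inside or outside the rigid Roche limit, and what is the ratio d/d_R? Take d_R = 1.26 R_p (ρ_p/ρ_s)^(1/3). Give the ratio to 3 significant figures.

outside; d/d_R ≈ 3.75

d_R = 1.26 × (14800 km) × (3930/3320)^(1/3) = 19730 km
d/d_R = (74000) / (19730) = 3.75
Since d/d_R > 1, the body is outside the Roche limit.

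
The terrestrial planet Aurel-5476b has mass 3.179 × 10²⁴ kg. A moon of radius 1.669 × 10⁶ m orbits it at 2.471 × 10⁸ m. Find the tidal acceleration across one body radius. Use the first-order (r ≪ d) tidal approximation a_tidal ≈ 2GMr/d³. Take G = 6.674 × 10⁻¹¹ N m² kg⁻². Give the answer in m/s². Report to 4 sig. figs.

4.694 × 10⁻⁵ m/s²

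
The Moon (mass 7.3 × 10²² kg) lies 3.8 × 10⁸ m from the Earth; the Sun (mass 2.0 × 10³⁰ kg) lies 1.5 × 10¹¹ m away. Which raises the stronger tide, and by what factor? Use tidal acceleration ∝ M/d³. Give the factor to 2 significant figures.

The tide-raising term goes as M/d³ (the gradient of a 1/d² field).
The Moon: (7.3 × 10²²) / (3.8 × 10⁸)³ = 1.330 × 10⁻³
The Sun: (2.0 × 10³⁰) / (1.5 × 10¹¹)³ = 5.926 × 10⁻⁴
Ratio (larger/smaller) = 2.2

The Moon, by a factor of ≈ 2.2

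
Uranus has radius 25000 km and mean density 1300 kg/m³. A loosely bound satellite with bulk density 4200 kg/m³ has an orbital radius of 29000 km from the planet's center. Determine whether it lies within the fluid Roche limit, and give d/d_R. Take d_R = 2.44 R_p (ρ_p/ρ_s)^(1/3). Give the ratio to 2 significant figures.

d_R = 2.44 × (25000 km) × (1300/4200)^(1/3) = 41260 km
d/d_R = (29000) / (41260) = 0.70
Since d/d_R < 1, the body is inside the Roche limit.

inside; d/d_R ≈ 0.70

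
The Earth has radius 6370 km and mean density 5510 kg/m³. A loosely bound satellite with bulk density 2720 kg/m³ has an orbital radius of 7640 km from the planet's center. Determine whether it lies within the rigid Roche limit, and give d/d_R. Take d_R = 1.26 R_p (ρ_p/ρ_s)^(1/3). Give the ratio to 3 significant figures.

inside; d/d_R ≈ 0.752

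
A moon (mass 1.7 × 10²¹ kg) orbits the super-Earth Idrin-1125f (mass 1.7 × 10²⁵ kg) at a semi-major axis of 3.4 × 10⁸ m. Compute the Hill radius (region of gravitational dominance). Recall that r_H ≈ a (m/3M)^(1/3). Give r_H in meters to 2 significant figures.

1.1 × 10⁷ m

r_H ≈ a (m/3M)^(1/3)
    = (3.4 × 10⁸) × (1.7 × 10²¹ / (3 × 1.7 × 10²⁵))^(1/3)
    = 1.1 × 10⁷ m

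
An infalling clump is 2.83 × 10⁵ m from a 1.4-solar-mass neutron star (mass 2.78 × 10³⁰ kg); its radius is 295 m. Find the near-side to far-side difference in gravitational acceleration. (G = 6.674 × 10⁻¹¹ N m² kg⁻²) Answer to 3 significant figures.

9.66 × 10⁶ m/s²

Δg = 4GMr/d³
   = 4 × (6.674 × 10⁻¹¹) × (2.78 × 10³⁰) × (295) / (2.83 × 10⁵)³
   = 9.66 × 10⁶ m/s²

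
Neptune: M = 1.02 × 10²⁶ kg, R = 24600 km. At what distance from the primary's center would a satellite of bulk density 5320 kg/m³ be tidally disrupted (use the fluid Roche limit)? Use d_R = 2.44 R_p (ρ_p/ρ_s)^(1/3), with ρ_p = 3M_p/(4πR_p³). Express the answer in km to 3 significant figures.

40500 km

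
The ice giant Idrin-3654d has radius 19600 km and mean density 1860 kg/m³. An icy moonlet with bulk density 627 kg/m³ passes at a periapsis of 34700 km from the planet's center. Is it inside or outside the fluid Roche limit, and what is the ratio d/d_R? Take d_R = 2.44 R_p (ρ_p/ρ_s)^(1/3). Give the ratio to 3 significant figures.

inside; d/d_R ≈ 0.505

d_R = 2.44 × (19600 km) × (1860/627)^(1/3) = 68720 km
d/d_R = (34700) / (68720) = 0.505
Since d/d_R < 1, the body is inside the Roche limit.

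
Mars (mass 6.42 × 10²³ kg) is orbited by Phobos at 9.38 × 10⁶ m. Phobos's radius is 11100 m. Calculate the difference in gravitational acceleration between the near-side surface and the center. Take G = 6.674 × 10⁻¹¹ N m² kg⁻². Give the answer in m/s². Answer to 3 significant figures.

1.15 × 10⁻³ m/s²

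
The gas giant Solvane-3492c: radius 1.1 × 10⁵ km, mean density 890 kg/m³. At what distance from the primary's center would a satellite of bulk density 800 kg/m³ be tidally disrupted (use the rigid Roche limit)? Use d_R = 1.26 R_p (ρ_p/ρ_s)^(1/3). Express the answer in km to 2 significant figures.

1.4 × 10⁵ km

d_R = 1.26 × 1.1 × 10⁵ km × (890/800)^(1/3)
    = 1.4 × 10⁵ km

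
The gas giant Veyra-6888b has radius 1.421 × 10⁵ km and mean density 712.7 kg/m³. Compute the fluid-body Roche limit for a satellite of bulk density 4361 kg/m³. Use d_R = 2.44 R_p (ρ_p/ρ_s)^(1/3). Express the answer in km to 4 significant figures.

d_R = 2.44 × 1.421 × 10⁵ km × (712.7/4361)^(1/3)
    = 1.896 × 10⁵ km

1.896 × 10⁵ km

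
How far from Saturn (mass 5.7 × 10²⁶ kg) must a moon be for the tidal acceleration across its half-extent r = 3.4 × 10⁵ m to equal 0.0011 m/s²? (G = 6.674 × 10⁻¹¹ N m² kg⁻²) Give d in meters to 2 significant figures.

2.9 × 10⁸ m

2GMr/d³ = a_tidal  ⇒  d = (2GMr / a_tidal)^(1/3)
d = (2 × 6.674×10⁻¹¹ × (5.7 × 10²⁶) × (3.4 × 10⁵) / (0.0011))^(1/3)
  = 2.9 × 10⁸ m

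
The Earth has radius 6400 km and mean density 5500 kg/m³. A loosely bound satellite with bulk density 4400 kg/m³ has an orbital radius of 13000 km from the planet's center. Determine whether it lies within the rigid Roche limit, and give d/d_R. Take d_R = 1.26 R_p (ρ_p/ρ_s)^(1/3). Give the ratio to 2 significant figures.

outside; d/d_R ≈ 1.5

d_R = 1.26 × (6400 km) × (5500/4400)^(1/3) = 8687 km
d/d_R = (13000) / (8687) = 1.5
Since d/d_R > 1, the body is outside the Roche limit.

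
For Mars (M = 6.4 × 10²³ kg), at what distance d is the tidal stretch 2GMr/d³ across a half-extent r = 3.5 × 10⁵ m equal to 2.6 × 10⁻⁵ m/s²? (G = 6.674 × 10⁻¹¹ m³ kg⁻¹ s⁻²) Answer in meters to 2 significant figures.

2GMr/d³ = a_tidal  ⇒  d = (2GMr / a_tidal)^(1/3)
d = (2 × 6.674×10⁻¹¹ × (6.4 × 10²³) × (3.5 × 10⁵) / (2.6 × 10⁻⁵))^(1/3)
  = 1.0 × 10⁸ m

1.0 × 10⁸ m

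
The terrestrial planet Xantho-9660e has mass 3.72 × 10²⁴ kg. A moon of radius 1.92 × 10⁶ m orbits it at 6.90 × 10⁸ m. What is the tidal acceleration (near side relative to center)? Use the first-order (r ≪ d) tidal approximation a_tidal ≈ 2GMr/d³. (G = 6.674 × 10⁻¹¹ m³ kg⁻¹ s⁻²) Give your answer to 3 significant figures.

2.90 × 10⁻⁶ m/s²

The tidal stretch is the gradient of GM/d² times the body's extent r, hence the 1/d³ dependence.
Δa = 2GMr/d³
   = 2 × (6.674 × 10⁻¹¹) × (3.72 × 10²⁴) × (1.92 × 10⁶) / (6.90 × 10⁸)³
   = 2.90 × 10⁻⁶ m/s²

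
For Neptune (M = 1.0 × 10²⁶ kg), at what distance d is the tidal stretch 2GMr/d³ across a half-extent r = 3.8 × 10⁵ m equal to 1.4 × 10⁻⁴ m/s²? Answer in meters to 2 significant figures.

3.3 × 10⁸ m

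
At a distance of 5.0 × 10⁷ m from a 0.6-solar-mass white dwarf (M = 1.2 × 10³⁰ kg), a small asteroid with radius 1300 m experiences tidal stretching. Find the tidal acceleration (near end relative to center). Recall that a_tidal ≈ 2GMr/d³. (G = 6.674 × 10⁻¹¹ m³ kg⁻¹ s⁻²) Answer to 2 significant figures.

1.7 m/s²

Δa = 2GMr/d³
   = 2 × (6.674 × 10⁻¹¹) × (1.2 × 10³⁰) × (1300) / (5.0 × 10⁷)³
   = 1.7 m/s²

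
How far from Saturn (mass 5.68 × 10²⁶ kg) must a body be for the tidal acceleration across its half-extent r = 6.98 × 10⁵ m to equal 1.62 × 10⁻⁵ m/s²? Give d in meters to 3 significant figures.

1.48 × 10⁹ m

2GMr/d³ = a_tidal  ⇒  d = (2GMr / a_tidal)^(1/3)
d = (2 × 6.674×10⁻¹¹ × (5.68 × 10²⁶) × (6.98 × 10⁵) / (1.62 × 10⁻⁵))^(1/3)
  = 1.48 × 10⁹ m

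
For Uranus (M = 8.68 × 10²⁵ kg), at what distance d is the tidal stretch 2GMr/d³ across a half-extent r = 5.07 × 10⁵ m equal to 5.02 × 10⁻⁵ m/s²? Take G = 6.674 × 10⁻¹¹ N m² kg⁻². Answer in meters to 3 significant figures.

2GMr/d³ = a_tidal  ⇒  d = (2GMr / a_tidal)^(1/3)
d = (2 × 6.674×10⁻¹¹ × (8.68 × 10²⁵) × (5.07 × 10⁵) / (5.02 × 10⁻⁵))^(1/3)
  = 4.89 × 10⁸ m

4.89 × 10⁸ m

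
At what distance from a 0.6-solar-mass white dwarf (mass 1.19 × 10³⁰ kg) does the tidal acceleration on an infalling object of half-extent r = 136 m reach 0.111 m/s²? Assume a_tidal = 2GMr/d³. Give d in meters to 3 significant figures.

2GMr/d³ = a_tidal  ⇒  d = (2GMr / a_tidal)^(1/3)
d = (2 × 6.674×10⁻¹¹ × (1.19 × 10³⁰) × (136) / (0.111))^(1/3)
  = 5.80 × 10⁷ m

5.80 × 10⁷ m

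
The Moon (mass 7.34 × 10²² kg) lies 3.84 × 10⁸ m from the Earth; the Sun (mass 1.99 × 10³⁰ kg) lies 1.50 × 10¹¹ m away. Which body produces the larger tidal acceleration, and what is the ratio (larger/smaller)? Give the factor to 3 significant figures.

Tidal acceleration ∝ M/d³, so compare M/d³ for each.
The Moon: (7.34 × 10²²) / (3.84 × 10⁸)³ = 1.296 × 10⁻³
The Sun: (1.99 × 10³⁰) / (1.50 × 10¹¹)³ = 5.896 × 10⁻⁴
Ratio (larger/smaller) = 2.20

The Moon, by a factor of ≈ 2.20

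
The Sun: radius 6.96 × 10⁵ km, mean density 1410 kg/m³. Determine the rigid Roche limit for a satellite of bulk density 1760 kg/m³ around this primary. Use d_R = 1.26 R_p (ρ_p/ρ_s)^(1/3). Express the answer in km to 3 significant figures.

d_R = 1.26 × 6.96 × 10⁵ km × (1410/1760)^(1/3)
    = 8.14 × 10⁵ km

8.14 × 10⁵ km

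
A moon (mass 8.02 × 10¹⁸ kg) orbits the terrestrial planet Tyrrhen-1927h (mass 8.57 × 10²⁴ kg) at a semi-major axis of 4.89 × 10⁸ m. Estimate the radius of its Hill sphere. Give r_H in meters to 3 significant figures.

3.32 × 10⁶ m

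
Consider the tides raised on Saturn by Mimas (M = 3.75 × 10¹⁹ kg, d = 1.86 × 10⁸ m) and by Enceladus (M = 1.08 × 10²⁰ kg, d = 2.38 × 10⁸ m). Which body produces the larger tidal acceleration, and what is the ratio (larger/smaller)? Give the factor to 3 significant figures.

Tidal acceleration ∝ M/d³, so compare M/d³ for each.
Mimas: (3.75 × 10¹⁹) / (1.86 × 10⁸)³ = 5.828 × 10⁻⁶
Enceladus: (1.08 × 10²⁰) / (2.38 × 10⁸)³ = 8.011 × 10⁻⁶
Ratio (larger/smaller) = 1.37

Enceladus, by a factor of ≈ 1.37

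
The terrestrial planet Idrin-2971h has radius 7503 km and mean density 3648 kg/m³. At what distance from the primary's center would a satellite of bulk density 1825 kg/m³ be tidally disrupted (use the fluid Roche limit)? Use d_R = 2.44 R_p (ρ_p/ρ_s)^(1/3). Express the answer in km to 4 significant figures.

23060 km

d_R = 2.44 × 7503 km × (3648/1825)^(1/3)
    = 23060 km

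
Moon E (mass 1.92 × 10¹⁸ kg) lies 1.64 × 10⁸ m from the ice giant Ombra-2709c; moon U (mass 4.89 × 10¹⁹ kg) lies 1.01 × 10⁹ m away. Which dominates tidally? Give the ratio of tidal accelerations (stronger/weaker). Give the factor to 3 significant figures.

Compare M/d³ for the two perturbers:
Moon E: (1.92 × 10¹⁸) / (1.64 × 10⁸)³ = 4.353 × 10⁻⁷
Moon U: (4.89 × 10¹⁹) / (1.01 × 10⁹)³ = 4.746 × 10⁻⁸
Ratio (larger/smaller) = 9.17

Moon E, by a factor of ≈ 9.17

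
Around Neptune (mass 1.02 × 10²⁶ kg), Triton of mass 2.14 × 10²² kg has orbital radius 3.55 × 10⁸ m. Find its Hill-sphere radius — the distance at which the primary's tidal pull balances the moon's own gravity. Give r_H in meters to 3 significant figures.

1.46 × 10⁷ m

r_H ≈ a (m/3M)^(1/3)
    = (3.55 × 10⁸) × (2.14 × 10²² / (3 × 1.02 × 10²⁶))^(1/3)
    = 1.46 × 10⁷ m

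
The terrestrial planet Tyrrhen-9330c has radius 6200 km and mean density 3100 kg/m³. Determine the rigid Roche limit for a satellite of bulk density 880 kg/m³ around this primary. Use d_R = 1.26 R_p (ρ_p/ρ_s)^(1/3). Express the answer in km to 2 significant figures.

12000 km

d_R = 1.26 × 6200 km × (3100/880)^(1/3)
    = 12000 km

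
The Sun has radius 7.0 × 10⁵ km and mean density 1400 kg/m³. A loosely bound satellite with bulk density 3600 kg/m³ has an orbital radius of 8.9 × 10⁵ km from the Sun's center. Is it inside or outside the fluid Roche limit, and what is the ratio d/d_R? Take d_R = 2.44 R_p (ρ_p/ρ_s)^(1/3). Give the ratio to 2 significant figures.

inside; d/d_R ≈ 0.71

d_R = 2.44 × (7.0 × 10⁵ km) × (1400/3600)^(1/3) = 1.247 × 10⁶ km
d/d_R = (8.9 × 10⁵) / (1.247 × 10⁶) = 0.71
Since d/d_R < 1, the body is inside the Roche limit.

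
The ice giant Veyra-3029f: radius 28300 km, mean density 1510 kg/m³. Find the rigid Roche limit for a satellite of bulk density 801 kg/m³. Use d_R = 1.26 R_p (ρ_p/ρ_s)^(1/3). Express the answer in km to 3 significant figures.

d_R = 1.26 × 28300 km × (1510/801)^(1/3)
    = 44000 km

44000 km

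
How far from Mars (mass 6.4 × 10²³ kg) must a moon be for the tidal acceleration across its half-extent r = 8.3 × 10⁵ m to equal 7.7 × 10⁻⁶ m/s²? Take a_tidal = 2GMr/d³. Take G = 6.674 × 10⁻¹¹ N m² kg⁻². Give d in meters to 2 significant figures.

2.1 × 10⁸ m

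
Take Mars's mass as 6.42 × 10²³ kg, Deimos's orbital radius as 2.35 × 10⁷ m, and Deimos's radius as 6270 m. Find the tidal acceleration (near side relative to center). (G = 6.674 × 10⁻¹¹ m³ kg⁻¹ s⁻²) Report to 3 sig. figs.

4.14 × 10⁻⁵ m/s²

The tidal stretch is the gradient of GM/d² times the body's extent r, hence the 1/d³ dependence.
Δa = 2GMr/d³
   = 2 × (6.674 × 10⁻¹¹) × (6.42 × 10²³) × (6270) / (2.35 × 10⁷)³
   = 4.14 × 10⁻⁵ m/s²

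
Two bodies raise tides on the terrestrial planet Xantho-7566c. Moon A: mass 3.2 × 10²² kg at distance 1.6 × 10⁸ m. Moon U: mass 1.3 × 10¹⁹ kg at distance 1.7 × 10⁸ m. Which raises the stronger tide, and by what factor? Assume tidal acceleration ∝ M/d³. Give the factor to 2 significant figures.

Moon A, by a factor of ≈ 3000

Tidal stretch scales as M/d³; compute that for each body.
Moon A: (3.2 × 10²²) / (1.6 × 10⁸)³ = 7.813 × 10⁻³
Moon U: (1.3 × 10¹⁹) / (1.7 × 10⁸)³ = 2.646 × 10⁻⁶
Ratio (larger/smaller) = 3000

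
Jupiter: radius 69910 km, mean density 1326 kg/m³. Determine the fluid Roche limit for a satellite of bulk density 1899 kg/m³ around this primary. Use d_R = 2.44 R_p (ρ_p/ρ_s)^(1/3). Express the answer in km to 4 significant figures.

1.513 × 10⁵ km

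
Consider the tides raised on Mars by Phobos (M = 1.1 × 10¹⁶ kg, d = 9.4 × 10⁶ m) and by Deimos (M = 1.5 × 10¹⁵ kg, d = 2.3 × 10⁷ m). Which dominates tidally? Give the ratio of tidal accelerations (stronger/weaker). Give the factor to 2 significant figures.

The tide-raising term goes as M/d³ (the gradient of a 1/d² field).
Phobos: (1.1 × 10¹⁶) / (9.4 × 10⁶)³ = 1.324 × 10⁻⁵
Deimos: (1.5 × 10¹⁵) / (2.3 × 10⁷)³ = 1.233 × 10⁻⁷
Ratio (larger/smaller) = 110

Phobos, by a factor of ≈ 110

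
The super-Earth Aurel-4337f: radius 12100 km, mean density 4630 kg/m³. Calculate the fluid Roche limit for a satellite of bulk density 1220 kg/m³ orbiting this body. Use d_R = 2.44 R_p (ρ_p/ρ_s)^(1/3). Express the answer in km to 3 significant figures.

d_R = 2.44 × 12100 km × (4630/1220)^(1/3)
    = 46100 km

46100 km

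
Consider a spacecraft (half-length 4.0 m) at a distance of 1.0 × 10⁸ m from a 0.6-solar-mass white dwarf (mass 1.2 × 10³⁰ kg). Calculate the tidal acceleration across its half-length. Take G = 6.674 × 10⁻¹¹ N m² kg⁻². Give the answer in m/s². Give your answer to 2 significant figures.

6.4 × 10⁻⁴ m/s²

Since r ≪ d, expand the inverse-square field across one radius to get the leading 2GMr/d³ term.
a_tidal = 2GMr/d³
        = 2 × (6.674 × 10⁻¹¹) × (1.2 × 10³⁰) × (4.0) / (1.0 × 10⁸)³
        = 6.4 × 10⁻⁴ m/s²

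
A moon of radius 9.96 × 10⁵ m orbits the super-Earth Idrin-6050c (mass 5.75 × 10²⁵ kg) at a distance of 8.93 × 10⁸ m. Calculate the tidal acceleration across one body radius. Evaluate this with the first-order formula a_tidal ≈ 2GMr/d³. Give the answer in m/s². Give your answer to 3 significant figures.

1.07 × 10⁻⁵ m/s²

a_tidal = 2GMr/d³
        = 2 × (6.674 × 10⁻¹¹) × (5.75 × 10²⁵) × (9.96 × 10⁵) / (8.93 × 10⁸)³
        = 1.07 × 10⁻⁵ m/s²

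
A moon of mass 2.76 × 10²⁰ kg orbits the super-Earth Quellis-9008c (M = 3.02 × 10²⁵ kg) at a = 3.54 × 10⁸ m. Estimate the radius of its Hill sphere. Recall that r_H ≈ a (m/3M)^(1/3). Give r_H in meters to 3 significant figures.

r_H ≈ a (m/3M)^(1/3)
    = (3.54 × 10⁸) × (2.76 × 10²⁰ / (3 × 3.02 × 10²⁵))^(1/3)
    = 5.13 × 10⁶ m

5.13 × 10⁶ m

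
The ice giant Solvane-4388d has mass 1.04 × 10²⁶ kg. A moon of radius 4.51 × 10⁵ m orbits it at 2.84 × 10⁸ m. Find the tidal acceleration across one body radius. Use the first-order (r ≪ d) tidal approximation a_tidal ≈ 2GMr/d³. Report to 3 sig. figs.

Δg = 2GMr/d³
   = 2 × (6.674 × 10⁻¹¹) × (1.04 × 10²⁶) × (4.51 × 10⁵) / (2.84 × 10⁸)³
   = 2.73 × 10⁻⁴ m/s²

2.73 × 10⁻⁴ m/s²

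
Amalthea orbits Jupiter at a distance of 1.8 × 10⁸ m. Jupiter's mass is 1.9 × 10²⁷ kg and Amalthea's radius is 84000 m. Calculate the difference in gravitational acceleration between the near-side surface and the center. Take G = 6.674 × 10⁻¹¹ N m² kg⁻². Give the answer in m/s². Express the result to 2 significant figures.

The tidal stretch is the gradient of GM/d² times the body's extent r, hence the 1/d³ dependence.
a_tidal = 2GMr/d³
        = 2 × (6.674 × 10⁻¹¹) × (1.9 × 10²⁷) × (84000) / (1.8 × 10⁸)³
        = 3.7 × 10⁻³ m/s²

3.7 × 10⁻³ m/s²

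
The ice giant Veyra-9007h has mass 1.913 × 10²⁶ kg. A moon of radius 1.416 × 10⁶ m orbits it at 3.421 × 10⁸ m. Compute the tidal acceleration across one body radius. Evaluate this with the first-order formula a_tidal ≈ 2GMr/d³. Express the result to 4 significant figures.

Differencing GM/(d−r)² and GM/d² to first order in r/d gives 2GMr/d³.
a_tidal = 2GMr/d³
        = 2 × (6.674 × 10⁻¹¹) × (1.913 × 10²⁶) × (1.416 × 10⁶) / (3.421 × 10⁸)³
        = 9.031 × 10⁻⁴ m/s²

9.031 × 10⁻⁴ m/s²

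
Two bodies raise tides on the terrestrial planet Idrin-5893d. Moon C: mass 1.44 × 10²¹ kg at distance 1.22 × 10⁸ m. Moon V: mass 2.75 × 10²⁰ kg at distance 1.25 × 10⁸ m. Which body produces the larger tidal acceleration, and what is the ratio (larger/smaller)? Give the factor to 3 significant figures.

Compare M/d³ for the two perturbers:
Moon C: (1.44 × 10²¹) / (1.22 × 10⁸)³ = 7.930 × 10⁻⁴
Moon V: (2.75 × 10²⁰) / (1.25 × 10⁸)³ = 1.408 × 10⁻⁴
Ratio (larger/smaller) = 5.63

Moon C, by a factor of ≈ 5.63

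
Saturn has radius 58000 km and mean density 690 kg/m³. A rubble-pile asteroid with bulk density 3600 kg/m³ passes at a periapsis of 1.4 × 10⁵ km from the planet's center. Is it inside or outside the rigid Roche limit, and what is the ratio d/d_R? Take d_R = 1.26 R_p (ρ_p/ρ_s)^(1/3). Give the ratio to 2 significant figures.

outside; d/d_R ≈ 3.3

d_R = 1.26 × (58000 km) × (690/3600)^(1/3) = 42140 km
d/d_R = (1.4 × 10⁵) / (42140) = 3.3
Since d/d_R > 1, the body is outside the Roche limit.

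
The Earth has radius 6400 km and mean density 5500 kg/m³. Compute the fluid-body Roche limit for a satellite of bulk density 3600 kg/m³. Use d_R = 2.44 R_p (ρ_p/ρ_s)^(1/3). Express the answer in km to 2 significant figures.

d_R = 2.44 × 6400 km × (5500/3600)^(1/3)
    = 18000 km

18000 km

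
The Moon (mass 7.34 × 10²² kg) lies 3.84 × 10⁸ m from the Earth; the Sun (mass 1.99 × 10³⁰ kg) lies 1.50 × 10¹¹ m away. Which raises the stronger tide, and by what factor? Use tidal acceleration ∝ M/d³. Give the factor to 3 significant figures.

Tidal acceleration ∝ M/d³, so compare M/d³ for each.
The Moon: (7.34 × 10²²) / (3.84 × 10⁸)³ = 1.296 × 10⁻³
The Sun: (1.99 × 10³⁰) / (1.50 × 10¹¹)³ = 5.896 × 10⁻⁴
Ratio (larger/smaller) = 2.20

The Moon, by a factor of ≈ 2.20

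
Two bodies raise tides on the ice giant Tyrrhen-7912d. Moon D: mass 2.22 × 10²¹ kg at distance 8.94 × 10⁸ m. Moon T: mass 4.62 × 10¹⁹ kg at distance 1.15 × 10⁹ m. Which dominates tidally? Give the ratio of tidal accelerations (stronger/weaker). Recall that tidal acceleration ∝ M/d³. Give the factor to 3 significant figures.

Tidal acceleration ∝ M/d³, so compare M/d³ for each.
Moon D: (2.22 × 10²¹) / (8.94 × 10⁸)³ = 3.107 × 10⁻⁶
Moon T: (4.62 × 10¹⁹) / (1.15 × 10⁹)³ = 3.038 × 10⁻⁸
Ratio (larger/smaller) = 102

Moon D, by a factor of ≈ 102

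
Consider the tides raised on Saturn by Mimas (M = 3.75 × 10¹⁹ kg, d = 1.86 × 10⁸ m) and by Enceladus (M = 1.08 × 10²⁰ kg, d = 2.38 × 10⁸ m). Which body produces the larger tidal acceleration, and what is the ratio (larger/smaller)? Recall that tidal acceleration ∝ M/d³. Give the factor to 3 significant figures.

The tide-raising term goes as M/d³ (the gradient of a 1/d² field).
Mimas: (3.75 × 10¹⁹) / (1.86 × 10⁸)³ = 5.828 × 10⁻⁶
Enceladus: (1.08 × 10²⁰) / (2.38 × 10⁸)³ = 8.011 × 10⁻⁶
Ratio (larger/smaller) = 1.37

Enceladus, by a factor of ≈ 1.37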